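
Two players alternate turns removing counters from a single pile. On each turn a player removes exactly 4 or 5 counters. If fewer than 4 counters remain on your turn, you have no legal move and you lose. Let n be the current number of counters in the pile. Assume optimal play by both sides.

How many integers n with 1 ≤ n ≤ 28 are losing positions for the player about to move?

Classify positions by backward induction: terminal positions (no move available) are L. From any other position, the mover wins iff some move reaches an L.
n=0: no move → L
n=1: no move → L
n=2: no move → L
n=3: no move → L
n=4: W (go to 0, an L position)
n=5: W (go to 1, an L position)
n=6: W (go to 2, an L position)
n=7: W (go to 3, an L position)
n=8: W (go to 3, an L position)
n=9: L (options 5(W), 4(W) are all W)
n=10: L (options 6(W), 5(W) are all W)
n=11: L (options 7(W), 6(W) are all W)
n=12: L (options 8(W), 7(W) are all W)
n=13: W (go to 9, an L position)
n=14: W (go to 10, an L position)
n=15: W (go to 11, an L position)
n=16: W (go to 12, an L position)
n=17: W (go to 12, an L position)
n=18: L (options 14(W), 13(W) are all W)
n=19: L (options 15(W), 14(W) are all W)
n=20: L (options 16(W), 15(W) are all W)
n=21: L (options 17(W), 16(W) are all W)
n=22: W (go to 18, an L position)
n=23: W (go to 19, an L position)
n=24: W (go to 20, an L position)
n=25: W (go to 21, an L position)
n=26: W (go to 21, an L position)
n=27: L (options 23(W), 22(W) are all W)
n=28: L (options 24(W), 23(W) are all W)
L entries with 1 ≤ n ≤ 28 (n=0 is outside the asked range and is not counted): n = 1, 2, 3, 9, 10, 11, 12, 18, 19, 20, 21, 27, 28; that makes 13.

13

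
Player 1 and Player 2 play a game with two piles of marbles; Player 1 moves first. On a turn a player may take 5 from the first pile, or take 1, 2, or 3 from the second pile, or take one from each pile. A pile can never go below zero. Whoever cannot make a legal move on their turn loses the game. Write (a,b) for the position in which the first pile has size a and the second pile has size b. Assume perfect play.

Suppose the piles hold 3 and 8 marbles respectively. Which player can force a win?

Player 2 wins.

Compute win/loss labels from the base case upward. A position with no move is L. Any other position is W if it can reach an L in one move, else L.
No move ever increases a pile, so every position that can arise here has a ≤ 3 and b ≤ 8; it is enough to label the cells with 0 ≤ a ≤ 3 and 0 ≤ b ≤ 8.
Every move lowers a or b (never raises either), so fill the grid row by row in increasing a, and left to right within a row: each cell's successors are then already labelled.
      b=0  b=1  b=2  b=3  b=4  b=5  b=6  b=7  b=8
a=0:    L    W    W    W    L    W    W    W    L
a=1:    L    W    W    W    L    W    W    W    L
a=2:    L    W    W    W    L    W    W    W    L
a=3:    L    W    W    W    L    W    W    W    L
Cells with no legal move (terminal, hence L): (0,0), (1,0), (2,0), (3,0).
The remaining L cells, each justified by listing all of its moves:
(0,4): moves to (0,3)(W), (0,2)(W), (0,1)(W); every one is W ⇒ L
(0,8): moves to (0,7)(W), (0,6)(W), (0,5)(W); every one is W ⇒ L
(1,4): moves to (1,3)(W), (1,2)(W), (1,1)(W), (0,3)(W); every one is W ⇒ L
(1,8): moves to (1,7)(W), (1,6)(W), (1,5)(W), (0,7)(W); every one is W ⇒ L
(2,4): moves to (2,3)(W), (2,2)(W), (2,1)(W), (1,3)(W); every one is W ⇒ L
(2,8): moves to (2,7)(W), (2,6)(W), (2,5)(W), (1,7)(W); every one is W ⇒ L
(3,4): moves to (3,3)(W), (3,2)(W), (3,1)(W), (2,3)(W); every one is W ⇒ L
(3,8): moves to (3,7)(W), (3,6)(W), (3,5)(W), (2,7)(W); every one is W ⇒ L
Every other cell has at least one move into one of the L cells above, so it is W.
The starting position (3,8) is L: whatever Player 1 does, the opponent receives a W position.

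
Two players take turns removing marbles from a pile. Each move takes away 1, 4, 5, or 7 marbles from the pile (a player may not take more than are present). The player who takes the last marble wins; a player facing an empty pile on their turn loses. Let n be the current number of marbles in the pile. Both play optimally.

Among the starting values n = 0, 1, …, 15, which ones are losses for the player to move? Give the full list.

0, 2, 8, 10

Work bottom-up. With no move the player to move loses. Otherwise the position is W if at least one move leads to an L position for the opponent, and L if every move leads to a W.
n=0: no move → L
n=1: →0(L), so W
n=2: →1(W) only, which is W, so L
n=3: →2(L), so W
n=4: →0(L), so W
n=5: →0(L), so W
n=6: →2(L), so W
n=7: →2(L), so W
n=8: →7(W), 4(W), 3(W), 1(W) — all W, so L
n=9: →8(L), so W
n=10: →9(W), 6(W), 5(W), 3(W) — all W, so L
n=11: →10(L), so W
n=12: →8(L), so W
n=13: →8(L), so W
n=14: →10(L), so W
n=15: →10(L), so W
Reading off the rows marked L gives the requested list; there are 4 such values of n.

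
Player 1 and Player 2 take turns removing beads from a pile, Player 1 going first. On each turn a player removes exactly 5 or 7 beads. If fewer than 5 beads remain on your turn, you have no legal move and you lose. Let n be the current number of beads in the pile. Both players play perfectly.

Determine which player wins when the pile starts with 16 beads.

Label each position W (a win for the player to move) or L (a loss). A position with no legal move is L; any other position is W exactly when some move reaches an L, and L when every move reaches a W.
n=0: no move → L
n=1: no move → L
n=2: no move → L
n=3: no move → L
n=4: no move → L
n=5: →0(L), so W
n=6: →1(L), so W
n=7: →2(L), so W
n=8: →3(L), so W
n=9: →4(L), so W
n=10: →3(L), so W
n=11: →4(L), so W
n=12: →7(W), 5(W) — all W, so L
n=13: →8(W), 6(W) — all W, so L
n=14: →9(W), 7(W) — all W, so L
n=15: →10(W), 8(W) — all W, so L
n=16: →11(W), 9(W) — all W, so L
The starting position 16 is L: whatever Player 1 does, the opponent receives a W position.

Player 2 wins.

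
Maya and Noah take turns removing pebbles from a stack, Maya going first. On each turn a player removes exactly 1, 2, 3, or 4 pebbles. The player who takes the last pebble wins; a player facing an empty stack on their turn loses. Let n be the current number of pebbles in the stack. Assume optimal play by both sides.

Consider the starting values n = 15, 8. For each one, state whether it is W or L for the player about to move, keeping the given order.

Build the W/L table. Terminal = L. A non-terminal position is W if it has a move to some L; otherwise it is L.
n=0: no move → L
n=1: W (go to 0, an L position)
n=2: W (go to 0, an L position)
n=3: W (go to 0, an L position)
n=4: W (go to 0, an L position)
n=5: L (options 4(W), 3(W), 2(W), 1(W) are all W)
n=6: W (go to 5, an L position)
n=7: W (go to 5, an L position)
n=8: W (go to 5, an L position)
n=9: W (go to 5, an L position)
n=10: L (options 9(W), 8(W), 7(W), 6(W) are all W)
n=11: W (go to 10, an L position)
n=12: W (go to 10, an L position)
n=13: W (go to 10, an L position)
n=14: W (go to 10, an L position)
n=15: L (options 14(W), 13(W), 12(W), 11(W) are all W)

15: L, 8: W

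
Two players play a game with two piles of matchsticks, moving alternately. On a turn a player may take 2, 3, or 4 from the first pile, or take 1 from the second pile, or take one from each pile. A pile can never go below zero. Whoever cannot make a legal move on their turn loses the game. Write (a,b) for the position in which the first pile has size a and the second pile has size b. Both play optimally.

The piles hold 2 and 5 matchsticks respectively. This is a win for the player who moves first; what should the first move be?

Build the W/L table. Terminal = L. A non-terminal position is W if it has a move to some L; otherwise it is L.
No move ever increases a pile, so every position that can arise here has a ≤ 2 and b ≤ 5; it is enough to label the cells with 0 ≤ a ≤ 2 and 0 ≤ b ≤ 5.
Every move lowers a or b (never raises either), so fill the grid row by row in increasing a, and left to right within a row: each cell's successors are then already labelled.
      b=0  b=1  b=2  b=3  b=4  b=5
a=0:    L    W    L    W    L    W
a=1:    L    W    L    W    L    W
a=2:    W    W    W    W    W    W
Cells with no legal move (terminal, hence L): (0,0), (1,0).
The remaining L cells, each justified by listing all of its moves:
(0,2): L (sole option (0,1)(W) is W)
(0,4): L (sole option (0,3)(W) is W)
(1,2): L (options (1,1)(W), (0,1)(W) are all W)
(1,4): L (options (1,3)(W), (0,3)(W) are all W)
Every other cell has at least one move into one of the L cells above, so it is W.
From (2,5), the L positions reachable in one move are: (1,4).

Move to (1,4).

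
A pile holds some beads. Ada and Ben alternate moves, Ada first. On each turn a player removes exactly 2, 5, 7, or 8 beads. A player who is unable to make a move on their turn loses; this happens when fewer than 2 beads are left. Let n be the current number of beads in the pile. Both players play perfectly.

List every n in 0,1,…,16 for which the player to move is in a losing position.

0, 1, 4, 10, 13, 14

Positions with no move are L. A position that does have a move is losing for the player to move precisely when every available move leads to a winning position for the opponent. Fill in the labels:
n=0: no move → L
n=1: no move → L
n=2: →0(L), so W
n=3: →1(L), so W
n=4: →2(W) only, which is W, so L
n=5: →0(L), so W
n=6: →4(L), so W
n=7: →0(L), so W
n=8: →1(L), so W
n=9: →4(L), so W
n=10: →8(W), 5(W), 3(W), 2(W) — all W, so L
n=11: →4(L), so W
n=12: →10(L), so W
n=13: →11(W), 8(W), 6(W), 5(W) — all W, so L
n=14: →12(W), 9(W), 7(W), 6(W) — all W, so L
n=15: →13(L), so W
n=16: →14(L), so W
Reading off the rows marked L gives the requested list; there are 6 such values of n.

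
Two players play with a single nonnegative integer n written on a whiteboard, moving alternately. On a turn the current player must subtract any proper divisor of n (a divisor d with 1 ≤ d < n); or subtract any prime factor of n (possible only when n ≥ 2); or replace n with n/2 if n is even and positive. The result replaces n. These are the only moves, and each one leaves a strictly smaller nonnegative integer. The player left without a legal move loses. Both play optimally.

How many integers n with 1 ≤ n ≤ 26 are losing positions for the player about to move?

6

Classify positions by backward induction: terminal positions (no move available) are L. From any other position, the mover wins iff some move reaches an L.
n=0: no move → L
n=1: no move → L
n=2: →0(L), so W
n=3: →0(L), so W
n=4: →2(W), 3(W) — all W, so L
n=5: →0(L), so W
n=6: →4(L), so W
n=7: →0(L), so W
n=8: →4(L), so W
n=9: →6(W), 8(W) — all W, so L
n=10: →9(L), so W
n=11: →0(L), so W
n=12: →9(L), so W
n=13: →0(L), so W
n=14: →7(W), 12(W), 13(W) — all W, so L
n=15: →14(L), so W
n=16: →14(L), so W
n=17: →0(L), so W
n=18: →9(L), so W
n=19: →0(L), so W
n=20: →10(W), 15(W), 16(W), 18(W), 19(W) — all W, so L
n=21: →14(L), so W
n=22: →20(L), so W
n=23: →0(L), so W
n=24: →20(L), so W
n=25: →20(L), so W
n=26: →13(W), 24(W), 25(W) — all W, so L
L entries with 1 ≤ n ≤ 26 (n=0 is outside the asked range and is not counted): n = 1, 4, 9, 14, 20, 26; that makes 6.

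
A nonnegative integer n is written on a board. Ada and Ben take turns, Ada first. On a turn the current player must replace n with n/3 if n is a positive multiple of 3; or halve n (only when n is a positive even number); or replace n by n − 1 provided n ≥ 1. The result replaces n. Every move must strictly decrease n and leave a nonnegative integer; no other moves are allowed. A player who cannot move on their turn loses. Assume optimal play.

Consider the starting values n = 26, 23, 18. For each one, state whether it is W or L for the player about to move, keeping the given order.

26: W, 23: L, 18: W

Positions with no move are L. A position that does have a move is losing for the player to move precisely when every available move leads to a winning position for the opponent. Fill in the labels:
n=0: no move → L
n=1: can move to 0, which is L ⇒ W
n=2: the only move is to 1(W), a W ⇒ L
n=3: can move to 2, which is L ⇒ W
n=4: can move to 2, which is L ⇒ W
n=5: the only move is to 4(W), a W ⇒ L
n=6: can move to 2, which is L ⇒ W
n=7: the only move is to 6(W), a W ⇒ L
n=8: can move to 7, which is L ⇒ W
n=9: moves to 3(W), 8(W); every one is W ⇒ L
n=10: can move to 5, which is L ⇒ W
n=11: the only move is to 10(W), a W ⇒ L
n=12: can move to 11, which is L ⇒ W
n=13: the only move is to 12(W), a W ⇒ L
n=14: can move to 7, which is L ⇒ W
n=15: can move to 5, which is L ⇒ W
n=16: moves to 8(W), 15(W); every one is W ⇒ L
n=17: can move to 16, which is L ⇒ W
n=18: can move to 9, which is L ⇒ W
n=19: the only move is to 18(W), a W ⇒ L
n=20: can move to 19, which is L ⇒ W
n=21: can move to 7, which is L ⇒ W
n=22: can move to 11, which is L ⇒ W
n=23: the only move is to 22(W), a W ⇒ L
n=24: can move to 23, which is L ⇒ W
n=25: the only move is to 24(W), a W ⇒ L
n=26: can move to 13, which is L ⇒ W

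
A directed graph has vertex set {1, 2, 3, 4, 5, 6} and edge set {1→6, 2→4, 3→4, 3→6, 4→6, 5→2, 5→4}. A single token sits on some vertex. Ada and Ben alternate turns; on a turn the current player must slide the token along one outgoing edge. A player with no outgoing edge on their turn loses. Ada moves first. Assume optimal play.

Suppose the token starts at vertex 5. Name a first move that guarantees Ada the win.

Positions with no move are L. A position that does have a move is losing for the player to move precisely when every available move leads to a winning position for the opponent. Fill in the labels:
Every edge goes from a vertex to one that appears earlier in the order 6, 4, 1, 3, 2, 5, so processing vertices in that order labels each vertex after all of its successors.
6: no outgoing edge → L
4: can move to 6, which is L ⇒ W
1: can move to 6, which is L ⇒ W
3: can move to 6, which is L ⇒ W
2: the only move is to 4(W), a W ⇒ L
5: can move to 2, which is L ⇒ W
From 5, the L positions reachable in one move are: 2.

Move to 2.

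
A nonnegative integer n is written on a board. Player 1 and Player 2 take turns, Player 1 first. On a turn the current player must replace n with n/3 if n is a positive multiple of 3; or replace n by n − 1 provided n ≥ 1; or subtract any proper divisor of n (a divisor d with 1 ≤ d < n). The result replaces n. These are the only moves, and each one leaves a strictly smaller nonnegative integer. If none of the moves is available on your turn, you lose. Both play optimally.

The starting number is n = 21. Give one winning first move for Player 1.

Positions with no move are L. A position that does have a move is losing for the player to move precisely when every available move leads to a winning position for the opponent. Fill in the labels:
n=0: no move → L
n=1: can move to 0, which is L ⇒ W
n=2: the only move is to 1(W), a W ⇒ L
n=3: can move to 2, which is L ⇒ W
n=4: can move to 2, which is L ⇒ W
n=5: the only move is to 4(W), a W ⇒ L
n=6: can move to 2, which is L ⇒ W
n=7: the only move is to 6(W), a W ⇒ L
n=8: can move to 7, which is L ⇒ W
n=9: moves to 3(W), 6(W), 8(W); every one is W ⇒ L
n=10: can move to 5, which is L ⇒ W
n=11: the only move is to 10(W), a W ⇒ L
n=12: can move to 9, which is L ⇒ W
n=13: the only move is to 12(W), a W ⇒ L
n=14: can move to 7, which is L ⇒ W
n=15: can move to 5, which is L ⇒ W
n=16: moves to 8(W), 12(W), 14(W), 15(W); every one is W ⇒ L
n=17: can move to 16, which is L ⇒ W
n=18: can move to 9, which is L ⇒ W
n=19: the only move is to 18(W), a W ⇒ L
n=20: can move to 16, which is L ⇒ W
n=21: can move to 7, which is L ⇒ W
From 21, the L positions reachable in one move are: 7.

Move to 7.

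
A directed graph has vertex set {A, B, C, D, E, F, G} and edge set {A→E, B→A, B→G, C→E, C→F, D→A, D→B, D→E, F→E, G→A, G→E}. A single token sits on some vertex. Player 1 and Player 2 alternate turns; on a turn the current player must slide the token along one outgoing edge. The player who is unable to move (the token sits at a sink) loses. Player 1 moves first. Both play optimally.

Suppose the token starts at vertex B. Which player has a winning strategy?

Player 2 wins.

Build the W/L table. Terminal = L. A non-terminal position is W if it has a move to some L; otherwise it is L.
Every edge goes from a vertex to one that appears earlier in the order E, A, G, F, B, D, C, so processing vertices in that order labels each vertex after all of its successors.
E: no outgoing edge → L
A: can move to E, which is L ⇒ W
G: can move to E, which is L ⇒ W
F: can move to E, which is L ⇒ W
B: moves to G(W), A(W); every one is W ⇒ L
D: can move to B, which is L ⇒ W
C: can move to E, which is L ⇒ W
The starting position B is L: whatever Player 1 does, the opponent receives a W position.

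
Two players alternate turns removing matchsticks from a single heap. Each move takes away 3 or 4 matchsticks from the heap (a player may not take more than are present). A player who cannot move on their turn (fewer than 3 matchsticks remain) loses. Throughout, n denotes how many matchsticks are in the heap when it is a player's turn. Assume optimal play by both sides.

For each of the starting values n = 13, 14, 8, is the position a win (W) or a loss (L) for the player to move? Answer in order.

13: W, 14: L, 8: L

Build the W/L table. Terminal = L. A non-terminal position is W if it has a move to some L; otherwise it is L.
n=0: no move → L
n=1: no move → L
n=2: no move → L
n=3: →0(L), so W
n=4: →1(L), so W
n=5: →2(L), so W
n=6: →2(L), so W
n=7: →4(W), 3(W) — all W, so L
n=8: →5(W), 4(W) — all W, so L
n=9: →6(W), 5(W) — all W, so L
n=10: →7(L), so W
n=11: →8(L), so W
n=12: →9(L), so W
n=13: →9(L), so W
n=14: →11(W), 10(W) — all W, so L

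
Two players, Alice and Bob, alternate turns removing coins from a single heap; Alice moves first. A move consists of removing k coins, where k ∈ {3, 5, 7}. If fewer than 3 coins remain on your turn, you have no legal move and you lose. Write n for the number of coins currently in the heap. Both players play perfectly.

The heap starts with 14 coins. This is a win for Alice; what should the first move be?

Remove 3, leaving 11.

Classify positions by backward induction: terminal positions (no move available) are L. From any other position, the mover wins iff some move reaches an L.
n=0: no move → L
n=1: no move → L
n=2: no move → L
n=3: can move to 0, which is L ⇒ W
n=4: can move to 1, which is L ⇒ W
n=5: can move to 2, which is L ⇒ W
n=6: can move to 1, which is L ⇒ W
n=7: can move to 2, which is L ⇒ W
n=8: can move to 1, which is L ⇒ W
n=9: can move to 2, which is L ⇒ W
n=10: moves to 7(W), 5(W), 3(W); every one is W ⇒ L
n=11: moves to 8(W), 6(W), 4(W); every one is W ⇒ L
n=12: moves to 9(W), 7(W), 5(W); every one is W ⇒ L
n=13: can move to 10, which is L ⇒ W
n=14: can move to 11, which is L ⇒ W
From 14, the L positions reachable in one move are: 11.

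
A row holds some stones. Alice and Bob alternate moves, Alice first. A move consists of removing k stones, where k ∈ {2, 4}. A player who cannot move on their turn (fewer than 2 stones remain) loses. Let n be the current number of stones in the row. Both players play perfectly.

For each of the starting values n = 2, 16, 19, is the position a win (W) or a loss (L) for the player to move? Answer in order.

Use the standard recursion: the mover loses at a terminal position; elsewhere, the mover wins exactly when some move hands the opponent an L position.
n=0: no move → L
n=1: no move → L
n=2: →0(L), so W
n=3: →1(L), so W
n=4: →0(L), so W
n=5: →1(L), so W
n=6: →4(W), 2(W) — all W, so L
n=7: →5(W), 3(W) — all W, so L
n=8: →6(L), so W
n=9: →7(L), so W
n=10: →6(L), so W
n=11: →7(L), so W
n=12: →10(W), 8(W) — all W, so L
n=13: →11(W), 9(W) — all W, so L
n=14: →12(L), so W
n=15: →13(L), so W
n=16: →12(L), so W
n=17: →13(L), so W
n=18: →16(W), 14(W) — all W, so L
n=19: →17(W), 15(W) — all W, so L

2: W, 16: W, 19: L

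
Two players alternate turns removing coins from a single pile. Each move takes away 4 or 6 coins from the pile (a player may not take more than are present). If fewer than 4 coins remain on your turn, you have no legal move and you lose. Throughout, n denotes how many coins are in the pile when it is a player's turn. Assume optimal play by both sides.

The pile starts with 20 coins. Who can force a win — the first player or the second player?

The second player wins.

Work bottom-up. With no move the player to move loses. Otherwise the position is W if at least one move leads to an L position for the opponent, and L if every move leads to a W.
n=0: no move → L
n=1: no move → L
n=2: no move → L
n=3: no move → L
n=4: can move to 0, which is L ⇒ W
n=5: can move to 1, which is L ⇒ W
n=6: can move to 2, which is L ⇒ W
n=7: can move to 3, which is L ⇒ W
n=8: can move to 2, which is L ⇒ W
n=9: can move to 3, which is L ⇒ W
n=10: moves to 6(W), 4(W); every one is W ⇒ L
n=11: moves to 7(W), 5(W); every one is W ⇒ L
n=12: moves to 8(W), 6(W); every one is W ⇒ L
n=13: moves to 9(W), 7(W); every one is W ⇒ L
n=14: can move to 10, which is L ⇒ W
n=15: can move to 11, which is L ⇒ W
n=16: can move to 12, which is L ⇒ W
n=17: can move to 13, which is L ⇒ W
n=18: can move to 12, which is L ⇒ W
n=19: can move to 13, which is L ⇒ W
n=20: moves to 16(W), 14(W); every one is W ⇒ L
Every move from 20 reaches a W position, so the mover loses.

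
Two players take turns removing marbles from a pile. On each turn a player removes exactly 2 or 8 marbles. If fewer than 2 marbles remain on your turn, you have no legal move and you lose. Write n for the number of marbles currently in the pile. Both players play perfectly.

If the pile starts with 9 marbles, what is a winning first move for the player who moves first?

Remove 8, leaving 1.

Build the W/L table. Terminal = L. A non-terminal position is W if it has a move to some L; otherwise it is L.
n=0: no move → L
n=1: no move → L
n=2: W (go to 0, an L position)
n=3: W (go to 1, an L position)
n=4: L (sole option 2(W) is W)
n=5: L (sole option 3(W) is W)
n=6: W (go to 4, an L position)
n=7: W (go to 5, an L position)
n=8: W (go to 0, an L position)
n=9: W (go to 1, an L position)
From 9, the L positions reachable in one move are: 1.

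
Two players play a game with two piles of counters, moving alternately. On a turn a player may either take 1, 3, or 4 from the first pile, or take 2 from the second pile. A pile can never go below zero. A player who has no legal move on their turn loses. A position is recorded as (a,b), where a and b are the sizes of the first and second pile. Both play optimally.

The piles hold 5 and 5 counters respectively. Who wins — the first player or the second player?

Positions with no move are L. A position that does have a move is losing for the player to move precisely when every available move leads to a winning position for the opponent. Fill in the labels:
No move ever increases a pile, so every position that can arise here has a ≤ 5 and b ≤ 5; it is enough to label the cells with 0 ≤ a ≤ 5 and 0 ≤ b ≤ 5.
Every move lowers a or b (never raises either), so fill the grid row by row in increasing a, and left to right within a row: each cell's successors are then already labelled.
      b=0  b=1  b=2  b=3  b=4  b=5
a=0:    L    L    W    W    L    L
a=1:    W    W    L    L    W    W
a=2:    L    L    W    W    L    L
a=3:    W    W    L    L    W    W
a=4:    W    W    W    W    W    W
a=5:    W    W    W    W    W    W
Cells with no legal move (terminal, hence L): (0,0), (0,1).
The remaining L cells, each justified by listing all of its moves:
(0,4): L (sole option (0,2)(W) is W)
(0,5): L (sole option (0,3)(W) is W)
(1,2): L (options (0,2)(W), (1,0)(W) are all W)
(1,3): L (options (0,3)(W), (1,1)(W) are all W)
(2,0): L (sole option (1,0)(W) is W)
(2,1): L (sole option (1,1)(W) is W)
(2,4): L (options (1,4)(W), (2,2)(W) are all W)
(2,5): L (options (1,5)(W), (2,3)(W) are all W)
(3,2): L (options (2,2)(W), (0,2)(W), (3,0)(W) are all W)
(3,3): L (options (2,3)(W), (0,3)(W), (3,1)(W) are all W)
Every other cell has at least one move into one of the L cells above, so it is W.
From (5,5) the player to move can move to (2,5), reaching an L position.

The first player wins.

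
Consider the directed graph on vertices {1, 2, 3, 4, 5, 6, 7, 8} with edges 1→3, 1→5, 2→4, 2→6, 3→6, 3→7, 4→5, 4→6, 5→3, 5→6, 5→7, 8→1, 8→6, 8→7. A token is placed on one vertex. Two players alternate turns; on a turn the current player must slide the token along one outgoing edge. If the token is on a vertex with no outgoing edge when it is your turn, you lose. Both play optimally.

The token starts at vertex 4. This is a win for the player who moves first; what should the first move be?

Use the standard recursion: the mover loses at a terminal position; elsewhere, the mover wins exactly when some move hands the opponent an L position.
Every edge goes from a vertex to one that appears earlier in the order 6, 7, 3, 5, 4, 1, 2, 8, so processing vertices in that order labels each vertex after all of its successors.
6: no outgoing edge → L
7: no outgoing edge → L
3: reaches L-position 7 → W
5: reaches L-position 7 → W
4: reaches L-position 6 → W
1: only reaches 5(W), 3(W), all W → L
2: reaches L-position 6 → W
8: reaches L-position 1 → W
From 4, the L positions reachable in one move are: 6.

Move to 6.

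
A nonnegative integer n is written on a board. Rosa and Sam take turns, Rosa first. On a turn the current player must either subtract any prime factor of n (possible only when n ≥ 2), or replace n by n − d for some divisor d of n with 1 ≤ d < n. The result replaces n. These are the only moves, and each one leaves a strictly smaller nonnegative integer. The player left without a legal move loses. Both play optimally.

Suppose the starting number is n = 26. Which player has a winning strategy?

Sam wins.

Work bottom-up. With no move the player to move loses. Otherwise the position is W if at least one move leads to an L position for the opponent, and L if every move leads to a W.
n=0: no move → L
n=1: no move → L
n=2: W (go to 0, an L position)
n=3: W (go to 0, an L position)
n=4: L (options 2(W), 3(W) are all W)
n=5: W (go to 0, an L position)
n=6: W (go to 4, an L position)
n=7: W (go to 0, an L position)
n=8: W (go to 4, an L position)
n=9: L (options 6(W), 8(W) are all W)
n=10: W (go to 9, an L position)
n=11: W (go to 0, an L position)
n=12: W (go to 9, an L position)
n=13: W (go to 0, an L position)
n=14: L (options 7(W), 12(W), 13(W) are all W)
n=15: W (go to 14, an L position)
n=16: W (go to 14, an L position)
n=17: W (go to 0, an L position)
n=18: W (go to 9, an L position)
n=19: W (go to 0, an L position)
n=20: L (options 10(W), 15(W), 16(W), 18(W), 19(W) are all W)
n=21: W (go to 14, an L position)
n=22: W (go to 20, an L position)
n=23: W (go to 0, an L position)
n=24: W (go to 20, an L position)
n=25: W (go to 20, an L position)
n=26: L (options 13(W), 24(W), 25(W) are all W)
Every move from 26 reaches a W position, so the mover loses.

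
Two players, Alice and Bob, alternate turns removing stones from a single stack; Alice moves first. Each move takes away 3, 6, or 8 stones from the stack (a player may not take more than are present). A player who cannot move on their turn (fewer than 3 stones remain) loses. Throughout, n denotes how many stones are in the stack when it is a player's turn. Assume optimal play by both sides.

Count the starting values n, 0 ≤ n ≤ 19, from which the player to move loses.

6

Work bottom-up. With no move the player to move loses. Otherwise the position is W if at least one move leads to an L position for the opponent, and L if every move leads to a W.
n=0: no move → L
n=1: no move → L
n=2: no move → L
n=3: can move to 0, which is L ⇒ W
n=4: can move to 1, which is L ⇒ W
n=5: can move to 2, which is L ⇒ W
n=6: can move to 0, which is L ⇒ W
n=7: can move to 1, which is L ⇒ W
n=8: can move to 2, which is L ⇒ W
n=9: can move to 1, which is L ⇒ W
n=10: can move to 2, which is L ⇒ W
n=11: moves to 8(W), 5(W), 3(W); every one is W ⇒ L
n=12: moves to 9(W), 6(W), 4(W); every one is W ⇒ L
n=13: moves to 10(W), 7(W), 5(W); every one is W ⇒ L
n=14: can move to 11, which is L ⇒ W
n=15: can move to 12, which is L ⇒ W
n=16: can move to 13, which is L ⇒ W
n=17: can move to 11, which is L ⇒ W
n=18: can move to 12, which is L ⇒ W
n=19: can move to 13, which is L ⇒ W
L entries with 0 ≤ n ≤ 19: n = 0, 1, 2, 11, 12, 13; that makes 6.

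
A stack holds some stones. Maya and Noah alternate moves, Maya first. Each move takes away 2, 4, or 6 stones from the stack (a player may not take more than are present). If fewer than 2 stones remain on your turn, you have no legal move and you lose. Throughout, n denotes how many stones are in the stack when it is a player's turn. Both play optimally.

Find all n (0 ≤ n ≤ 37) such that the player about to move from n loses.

0, 1, 8, 9, 16, 17, 24, 25, 32, 33

Use the standard recursion: the mover loses at a terminal position; elsewhere, the mover wins exactly when some move hands the opponent an L position.
n=0: no move → L
n=1: no move → L
n=2: →0(L), so W
n=3: →1(L), so W
n=4: →0(L), so W
n=5: →1(L), so W
n=6: →0(L), so W
n=7: →1(L), so W
n=8: →6(W), 4(W), 2(W) — all W, so L
n=9: →7(W), 5(W), 3(W) — all W, so L
n=10: →8(L), so W
n=11: →9(L), so W
n=12: →8(L), so W
n=13: →9(L), so W
n=14: →8(L), so W
n=15: →9(L), so W
n=16: →14(W), 12(W), 10(W) — all W, so L
n=17: →15(W), 13(W), 11(W) — all W, so L
n=18: →16(L), so W
n=19: →17(L), so W
n=20: →16(L), so W
n=21: →17(L), so W
n=22: →16(L), so W
n=23: →17(L), so W
n=24: →22(W), 20(W), 18(W) — all W, so L
n=25: →23(W), 21(W), 19(W) — all W, so L
n=26: →24(L), so W
n=27: →25(L), so W
n=28: →24(L), so W
n=29: →25(L), so W
n=30: →24(L), so W
n=31: →25(L), so W
n=32: →30(W), 28(W), 26(W) — all W, so L
n=33: →31(W), 29(W), 27(W) — all W, so L
n=34: →32(L), so W
n=35: →33(L), so W
n=36: →32(L), so W
n=37: →33(L), so W
Reading off the rows marked L gives the requested list; there are 10 such values of n.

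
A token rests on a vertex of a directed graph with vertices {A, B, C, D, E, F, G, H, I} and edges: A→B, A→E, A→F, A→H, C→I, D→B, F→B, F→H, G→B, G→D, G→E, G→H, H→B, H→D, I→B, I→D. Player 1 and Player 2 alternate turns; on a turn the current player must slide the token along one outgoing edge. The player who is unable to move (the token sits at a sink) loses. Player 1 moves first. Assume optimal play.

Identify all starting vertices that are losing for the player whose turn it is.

Label each position W (a win for the player to move) or L (a loss). A position with no legal move is L; any other position is W exactly when some move reaches an L, and L when every move reaches a W.
Every edge goes from a vertex to one that appears earlier in the order B, E, D, I, H, G, F, A, C, so processing vertices in that order labels each vertex after all of its successors.
B: no outgoing edge → L
E: no outgoing edge → L
D: can move to B, which is L ⇒ W
I: can move to B, which is L ⇒ W
H: can move to B, which is L ⇒ W
G: can move to E, which is L ⇒ W
F: can move to B, which is L ⇒ W
A: can move to E, which is L ⇒ W
C: the only move is to I(W), a W ⇒ L
Reading off the rows marked L gives the requested list; there are 3 such vertices.

B, C, E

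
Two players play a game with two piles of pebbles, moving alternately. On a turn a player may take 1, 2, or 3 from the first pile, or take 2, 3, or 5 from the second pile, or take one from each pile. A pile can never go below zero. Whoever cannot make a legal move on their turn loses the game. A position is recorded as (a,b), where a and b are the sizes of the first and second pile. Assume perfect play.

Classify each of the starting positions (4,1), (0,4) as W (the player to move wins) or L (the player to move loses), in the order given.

(4,1): L, (0,4): W

Use the standard recursion: the mover loses at a terminal position; elsewhere, the mover wins exactly when some move hands the opponent an L position.
No move ever increases a pile, so every position that can arise here has a ≤ 4 and b ≤ 4; it is enough to label the cells with 0 ≤ a ≤ 4 and 0 ≤ b ≤ 4.
Every move lowers a or b (never raises either), so fill the grid row by row in increasing a, and left to right within a row: each cell's successors are then already labelled.
      b=0  b=1  b=2  b=3  b=4
a=0:    L    L    W    W    W
a=1:    W    W    W    L    L
a=2:    W    W    L    W    W
a=3:    W    W    W    W    W
a=4:    L    L    W    W    W
Cells with no legal move (terminal, hence L): (0,0), (0,1).
The remaining L cells, each justified by listing all of its moves:
(1,3): only reaches (0,3)(W), (1,1)(W), (1,0)(W), (0,2)(W), all W → L
(1,4): only reaches (0,4)(W), (1,2)(W), (1,1)(W), (0,3)(W), all W → L
(2,2): only reaches (1,2)(W), (0,2)(W), (2,0)(W), (1,1)(W), all W → L
(4,0): only reaches (3,0)(W), (2,0)(W), (1,0)(W), all W → L
(4,1): only reaches (3,1)(W), (2,1)(W), (1,1)(W), (3,0)(W), all W → L
Every other cell has at least one move into one of the L cells above, so it is W.
(4,1): one of the L cells justified above, so L
(0,4): the move to (0,1) reaches an L cell, so W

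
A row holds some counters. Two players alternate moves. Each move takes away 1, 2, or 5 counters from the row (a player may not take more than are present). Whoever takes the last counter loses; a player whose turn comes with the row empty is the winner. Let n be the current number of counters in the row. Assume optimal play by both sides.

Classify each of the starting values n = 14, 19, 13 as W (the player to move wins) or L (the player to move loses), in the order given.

14: W, 19: L, 13: L

Work bottom-up. With no move the player to move wins. Otherwise the position is W if at least one move leads to an L position for the opponent, and L if every move leads to a W.
n=0: no move; the opponent has just taken the last counter and therefore loses → W
n=1: →0(W) only, which is W, so L
n=2: →1(L), so W
n=3: →1(L), so W
n=4: →3(W), 2(W) — all W, so L
n=5: →4(L), so W
n=6: →4(L), so W
n=7: →6(W), 5(W), 2(W) — all W, so L
n=8: →7(L), so W
n=9: →7(L), so W
n=10: →9(W), 8(W), 5(W) — all W, so L
n=11: →10(L), so W
n=12: →10(L), so W
n=13: →12(W), 11(W), 8(W) — all W, so L
n=14: →13(L), so W
n=15: →13(L), so W
n=16: →15(W), 14(W), 11(W) — all W, so L
n=17: →16(L), so W
n=18: →16(L), so W
n=19: →18(W), 17(W), 14(W) — all W, so L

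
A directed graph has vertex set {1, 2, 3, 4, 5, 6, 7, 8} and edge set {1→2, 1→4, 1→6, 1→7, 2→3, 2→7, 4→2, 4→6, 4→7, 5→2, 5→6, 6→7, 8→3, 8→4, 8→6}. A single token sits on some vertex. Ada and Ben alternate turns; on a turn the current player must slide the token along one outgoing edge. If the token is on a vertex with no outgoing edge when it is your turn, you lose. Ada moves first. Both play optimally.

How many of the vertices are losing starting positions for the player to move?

3

Classify positions by backward induction: terminal positions (no move available) are L. From any other position, the mover wins iff some move reaches an L.
Every edge goes from a vertex to one that appears earlier in the order 7, 3, 2, 6, 4, 5, 1, 8, so processing vertices in that order labels each vertex after all of its successors.
7: no outgoing edge → L
3: no outgoing edge → L
2: W (go to 3, an L position)
6: W (go to 7, an L position)
4: W (go to 7, an L position)
5: L (options 6(W), 2(W) are all W)
1: W (go to 7, an L position)
8: W (go to 3, an L position)
The L vertices are 3, 5, 7; that is 3 in all.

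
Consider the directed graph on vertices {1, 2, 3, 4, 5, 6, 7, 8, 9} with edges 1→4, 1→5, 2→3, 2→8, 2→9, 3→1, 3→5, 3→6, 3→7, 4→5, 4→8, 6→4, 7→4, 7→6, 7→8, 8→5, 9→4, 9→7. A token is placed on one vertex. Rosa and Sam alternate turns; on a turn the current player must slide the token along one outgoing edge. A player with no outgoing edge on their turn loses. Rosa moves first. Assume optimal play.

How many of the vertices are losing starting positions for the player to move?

3

Use the standard recursion: the mover loses at a terminal position; elsewhere, the mover wins exactly when some move hands the opponent an L position.
Every edge goes from a vertex to one that appears earlier in the order 5, 8, 4, 6, 7, 1, 3, 9, 2, so processing vertices in that order labels each vertex after all of its successors.
5: no outgoing edge → L
8: can move to 5, which is L ⇒ W
4: can move to 5, which is L ⇒ W
6: the only move is to 4(W), a W ⇒ L
7: can move to 6, which is L ⇒ W
1: can move to 5, which is L ⇒ W
3: can move to 6, which is L ⇒ W
9: moves to 7(W), 4(W); every one is W ⇒ L
2: can move to 9, which is L ⇒ W
The L vertices are 5, 6, 9; that is 3 in all.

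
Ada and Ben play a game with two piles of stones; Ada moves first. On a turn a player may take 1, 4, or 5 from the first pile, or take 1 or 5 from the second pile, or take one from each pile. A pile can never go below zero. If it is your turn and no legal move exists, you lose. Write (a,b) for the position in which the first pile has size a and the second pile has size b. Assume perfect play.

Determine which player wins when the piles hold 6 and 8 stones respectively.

Ada wins.

Use the standard recursion: the mover loses at a terminal position; elsewhere, the mover wins exactly when some move hands the opponent an L position.
No move ever increases a pile, so every position that can arise here has a ≤ 6 and b ≤ 8; it is enough to label the cells with 0 ≤ a ≤ 6 and 0 ≤ b ≤ 8.
Every move lowers a or b (never raises either), so fill the grid row by row in increasing a, and left to right within a row: each cell's successors are then already labelled.
      b=0  b=1  b=2  b=3  b=4  b=5  b=6  b=7  b=8
a=0:    L    W    L    W    L    W    L    W    L
a=1:    W    W    W    W    W    W    W    W    W
a=2:    L    W    L    W    L    W    L    W    L
a=3:    W    W    W    W    W    W    W    W    W
a=4:    W    L    W    L    W    L    W    L    W
a=5:    W    W    W    W    W    W    W    W    W
a=6:    W    L    W    L    W    L    W    L    W
Cells with no legal move (terminal, hence L): (0,0).
The remaining L cells, each justified by listing all of its moves:
(0,2): only reaches (0,1)(W), which is W → L
(0,4): only reaches (0,3)(W), which is W → L
(0,6): only reaches (0,5)(W), (0,1)(W), all W → L
(0,8): only reaches (0,7)(W), (0,3)(W), all W → L
(2,0): only reaches (1,0)(W), which is W → L
(2,2): only reaches (1,2)(W), (2,1)(W), (1,1)(W), all W → L
(2,4): only reaches (1,4)(W), (2,3)(W), (1,3)(W), all W → L
(2,6): only reaches (1,6)(W), (2,5)(W), (2,1)(W), (1,5)(W), all W → L
(2,8): only reaches (1,8)(W), (2,7)(W), (2,3)(W), (1,7)(W), all W → L
(4,1): only reaches (3,1)(W), (0,1)(W), (4,0)(W), (3,0)(W), all W → L
(4,3): only reaches (3,3)(W), (0,3)(W), (4,2)(W), (3,2)(W), all W → L
(4,5): only reaches (3,5)(W), (0,5)(W), (4,4)(W), (4,0)(W), (3,4)(W), all W → L
(4,7): only reaches (3,7)(W), (0,7)(W), (4,6)(W), (4,2)(W), (3,6)(W), all W → L
(6,1): only reaches (5,1)(W), (2,1)(W), (1,1)(W), (6,0)(W), (5,0)(W), all W → L
(6,3): only reaches (5,3)(W), (2,3)(W), (1,3)(W), (6,2)(W), (5,2)(W), all W → L
(6,5): only reaches (5,5)(W), (2,5)(W), (1,5)(W), (6,4)(W), (6,0)(W), (5,4)(W), all W → L
(6,7): only reaches (5,7)(W), (2,7)(W), (1,7)(W), (6,6)(W), (6,2)(W), (5,6)(W), all W → L
Every other cell has at least one move into one of the L cells above, so it is W.
The starting position (6,8) is W: Ada should move to (2,8), handing over an L position.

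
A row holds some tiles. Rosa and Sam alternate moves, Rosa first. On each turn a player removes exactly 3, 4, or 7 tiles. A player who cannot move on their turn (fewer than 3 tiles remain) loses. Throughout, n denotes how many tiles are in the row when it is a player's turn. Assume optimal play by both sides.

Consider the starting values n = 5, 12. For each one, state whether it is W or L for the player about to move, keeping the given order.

Use the standard recursion: the mover loses at a terminal position; elsewhere, the mover wins exactly when some move hands the opponent an L position.
n=0: no move → L
n=1: no move → L
n=2: no move → L
n=3: W (go to 0, an L position)
n=4: W (go to 1, an L position)
n=5: W (go to 2, an L position)
n=6: W (go to 2, an L position)
n=7: W (go to 0, an L position)
n=8: W (go to 1, an L position)
n=9: W (go to 2, an L position)
n=10: L (options 7(W), 6(W), 3(W) are all W)
n=11: L (options 8(W), 7(W), 4(W) are all W)
n=12: L (options 9(W), 8(W), 5(W) are all W)

5: W, 12: L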